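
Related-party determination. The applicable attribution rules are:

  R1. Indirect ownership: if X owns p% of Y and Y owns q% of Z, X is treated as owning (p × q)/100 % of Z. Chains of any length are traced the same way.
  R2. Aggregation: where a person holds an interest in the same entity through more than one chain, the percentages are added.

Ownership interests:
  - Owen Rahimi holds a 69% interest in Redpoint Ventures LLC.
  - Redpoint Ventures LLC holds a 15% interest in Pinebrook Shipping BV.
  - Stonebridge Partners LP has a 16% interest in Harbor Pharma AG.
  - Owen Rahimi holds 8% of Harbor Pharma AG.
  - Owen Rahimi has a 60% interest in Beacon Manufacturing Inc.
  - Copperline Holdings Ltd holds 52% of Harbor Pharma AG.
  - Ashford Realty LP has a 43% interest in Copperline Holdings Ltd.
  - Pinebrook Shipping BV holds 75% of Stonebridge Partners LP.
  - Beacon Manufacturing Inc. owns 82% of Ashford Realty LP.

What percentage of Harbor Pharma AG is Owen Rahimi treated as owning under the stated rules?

20.24312%

Chain via Beacon Manufacturing Inc. → Ashford Realty LP → Copperline Holdings Ltd (R1): 60% × 82% × 43% × 52% = 11.00112% of Harbor Pharma AG.
Chain via Redpoint Ventures LLC → Pinebrook Shipping BV → Stonebridge Partners LP (R1): 69% × 15% × 75% × 16% = 1.242% of Harbor Pharma AG.
Direct interest in Harbor Pharma AG: 8%.
Aggregating (R2): 11.00112% + 1.242% + 8% = 20.24312%.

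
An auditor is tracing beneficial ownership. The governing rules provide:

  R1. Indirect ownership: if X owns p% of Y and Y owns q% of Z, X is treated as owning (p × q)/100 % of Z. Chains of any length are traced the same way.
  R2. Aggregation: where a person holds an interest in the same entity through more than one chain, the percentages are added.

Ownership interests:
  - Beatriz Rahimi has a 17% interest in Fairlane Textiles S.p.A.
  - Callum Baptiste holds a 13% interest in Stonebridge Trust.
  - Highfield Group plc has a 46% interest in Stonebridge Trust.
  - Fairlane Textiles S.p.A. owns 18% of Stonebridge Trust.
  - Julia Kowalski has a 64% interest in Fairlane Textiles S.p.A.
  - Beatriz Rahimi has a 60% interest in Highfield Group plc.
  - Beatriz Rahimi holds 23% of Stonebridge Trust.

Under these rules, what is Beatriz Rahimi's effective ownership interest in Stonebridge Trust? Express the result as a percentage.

Chain via Fairlane Textiles S.p.A. (R1): 17% × 18% = 3.06% of Stonebridge Trust.
Chain via Highfield Group plc (R1): 60% × 46% = 27.6% of Stonebridge Trust.
Direct interest in Stonebridge Trust: 23%.
Aggregating (R2): 3.06% + 27.6% + 23% = 53.66%.

53.66%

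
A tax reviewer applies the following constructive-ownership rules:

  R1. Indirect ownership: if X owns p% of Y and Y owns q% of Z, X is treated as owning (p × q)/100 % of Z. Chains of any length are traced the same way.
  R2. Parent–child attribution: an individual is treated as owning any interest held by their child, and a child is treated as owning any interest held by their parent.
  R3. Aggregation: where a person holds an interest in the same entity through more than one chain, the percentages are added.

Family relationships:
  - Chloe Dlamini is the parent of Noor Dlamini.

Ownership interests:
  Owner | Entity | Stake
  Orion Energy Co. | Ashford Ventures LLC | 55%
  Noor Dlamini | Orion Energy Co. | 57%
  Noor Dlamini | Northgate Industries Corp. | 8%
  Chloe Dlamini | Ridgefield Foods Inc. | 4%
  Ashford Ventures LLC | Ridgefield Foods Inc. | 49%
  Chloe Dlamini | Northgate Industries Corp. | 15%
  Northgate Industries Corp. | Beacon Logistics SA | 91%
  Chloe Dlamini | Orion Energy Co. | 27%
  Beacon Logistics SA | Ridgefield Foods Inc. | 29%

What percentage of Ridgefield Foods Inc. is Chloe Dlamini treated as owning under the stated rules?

32.7077%

By parent–child attribution (R2), Chloe Dlamini is treated as also owning Noor Dlamini's interest in Orion Energy Co, giving 27% + 57% = 84%.
By parent–child attribution (R2), Chloe Dlamini is treated as also owning Noor Dlamini's interest in Northgate Industries Corp, giving 15% + 8% = 23%.
Chain via Orion Energy Co. → Ashford Ventures LLC (R1): 84% × 55% × 49% = 22.638% of Ridgefield Foods Inc.
Chain via Northgate Industries Corp. → Beacon Logistics SA (R1): 23% × 91% × 29% = 6.0697% of Ridgefield Foods Inc.
Direct interest in Ridgefield Foods Inc: 4%.
Aggregating (R3): 22.638% + 6.0697% + 4% = 32.7077%.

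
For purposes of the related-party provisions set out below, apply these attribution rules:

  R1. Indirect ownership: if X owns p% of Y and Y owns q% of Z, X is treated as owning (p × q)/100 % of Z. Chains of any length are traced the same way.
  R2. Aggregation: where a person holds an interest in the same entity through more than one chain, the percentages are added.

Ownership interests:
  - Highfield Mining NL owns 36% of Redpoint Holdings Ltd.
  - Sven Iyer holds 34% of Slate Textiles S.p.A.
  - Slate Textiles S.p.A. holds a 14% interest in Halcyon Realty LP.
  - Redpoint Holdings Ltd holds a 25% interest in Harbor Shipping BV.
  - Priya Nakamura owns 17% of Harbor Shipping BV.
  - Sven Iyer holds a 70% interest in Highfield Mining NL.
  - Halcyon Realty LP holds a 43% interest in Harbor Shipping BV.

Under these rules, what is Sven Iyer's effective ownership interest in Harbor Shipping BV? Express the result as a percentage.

Chain via Slate Textiles S.p.A. → Halcyon Realty LP (R1): 34% × 14% × 43% = 2.0468% of Harbor Shipping BV.
Chain via Highfield Mining NL → Redpoint Holdings Ltd (R1): 70% × 36% × 25% = 6.3% of Harbor Shipping BV.
Aggregating (R2): 2.0468% + 6.3% = 8.3468%.

8.3468%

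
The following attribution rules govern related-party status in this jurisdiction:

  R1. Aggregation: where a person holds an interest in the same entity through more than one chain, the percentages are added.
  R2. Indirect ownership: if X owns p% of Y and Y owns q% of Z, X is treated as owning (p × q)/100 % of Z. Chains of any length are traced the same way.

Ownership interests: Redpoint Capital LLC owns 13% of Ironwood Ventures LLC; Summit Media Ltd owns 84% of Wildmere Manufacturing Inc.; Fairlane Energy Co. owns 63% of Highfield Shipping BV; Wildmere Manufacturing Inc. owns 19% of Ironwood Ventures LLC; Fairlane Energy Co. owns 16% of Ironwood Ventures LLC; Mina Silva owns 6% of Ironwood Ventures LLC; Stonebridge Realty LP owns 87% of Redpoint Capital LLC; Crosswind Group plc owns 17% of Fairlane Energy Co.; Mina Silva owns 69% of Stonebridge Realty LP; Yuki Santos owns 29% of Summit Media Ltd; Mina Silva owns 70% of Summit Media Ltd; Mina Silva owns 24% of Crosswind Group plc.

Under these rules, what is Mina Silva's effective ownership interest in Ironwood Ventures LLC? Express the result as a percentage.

25.6287%

Chain via Stonebridge Realty LP → Redpoint Capital LLC (R2): 69% × 87% × 13% = 7.8039% of Ironwood Ventures LLC.
Chain via Crosswind Group plc → Fairlane Energy Co. (R2): 24% × 17% × 16% = 0.6528% of Ironwood Ventures LLC.
Chain via Summit Media Ltd → Wildmere Manufacturing Inc. (R2): 70% × 84% × 19% = 11.172% of Ironwood Ventures LLC.
Direct interest in Ironwood Ventures LLC: 6%.
Aggregating (R1): 7.8039% + 0.6528% + 11.172% + 6% = 25.6287%.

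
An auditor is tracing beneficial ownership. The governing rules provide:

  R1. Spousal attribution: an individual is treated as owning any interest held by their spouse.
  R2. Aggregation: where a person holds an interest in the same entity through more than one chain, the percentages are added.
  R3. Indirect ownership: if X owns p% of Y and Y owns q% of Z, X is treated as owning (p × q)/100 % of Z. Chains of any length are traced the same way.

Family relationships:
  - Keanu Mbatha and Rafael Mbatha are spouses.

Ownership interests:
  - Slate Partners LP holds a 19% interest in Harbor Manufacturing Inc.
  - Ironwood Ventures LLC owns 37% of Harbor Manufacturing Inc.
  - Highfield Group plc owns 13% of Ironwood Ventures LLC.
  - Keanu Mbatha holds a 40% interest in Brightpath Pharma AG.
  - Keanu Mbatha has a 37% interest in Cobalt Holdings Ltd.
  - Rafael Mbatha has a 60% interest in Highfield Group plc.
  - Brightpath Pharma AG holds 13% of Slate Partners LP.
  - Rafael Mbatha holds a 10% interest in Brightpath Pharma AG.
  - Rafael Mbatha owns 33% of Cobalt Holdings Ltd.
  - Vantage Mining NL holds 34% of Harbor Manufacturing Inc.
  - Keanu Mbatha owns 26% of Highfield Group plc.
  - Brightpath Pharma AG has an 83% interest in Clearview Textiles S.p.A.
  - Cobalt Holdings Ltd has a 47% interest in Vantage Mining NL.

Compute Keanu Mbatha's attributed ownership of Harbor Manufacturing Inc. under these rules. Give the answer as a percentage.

16.5576%

By spousal attribution (R1), Keanu Mbatha is treated as also owning Rafael Mbatha's interest in Cobalt Holdings Ltd, giving 37% + 33% = 70%.
By spousal attribution (R1), Keanu Mbatha is treated as also owning Rafael Mbatha's interest in Highfield Group plc, giving 26% + 60% = 86%.
By spousal attribution (R1), Keanu Mbatha is treated as also owning Rafael Mbatha's interest in Brightpath Pharma AG, giving 40% + 10% = 50%.
Chain via Cobalt Holdings Ltd → Vantage Mining NL (R3): 70% × 47% × 34% = 11.186% of Harbor Manufacturing Inc.
Chain via Highfield Group plc → Ironwood Ventures LLC (R3): 86% × 13% × 37% = 4.1366% of Harbor Manufacturing Inc.
Chain via Brightpath Pharma AG → Slate Partners LP (R3): 50% × 13% × 19% = 1.235% of Harbor Manufacturing Inc.
Aggregating (R2): 11.186% + 4.1366% + 1.235% = 16.5576%.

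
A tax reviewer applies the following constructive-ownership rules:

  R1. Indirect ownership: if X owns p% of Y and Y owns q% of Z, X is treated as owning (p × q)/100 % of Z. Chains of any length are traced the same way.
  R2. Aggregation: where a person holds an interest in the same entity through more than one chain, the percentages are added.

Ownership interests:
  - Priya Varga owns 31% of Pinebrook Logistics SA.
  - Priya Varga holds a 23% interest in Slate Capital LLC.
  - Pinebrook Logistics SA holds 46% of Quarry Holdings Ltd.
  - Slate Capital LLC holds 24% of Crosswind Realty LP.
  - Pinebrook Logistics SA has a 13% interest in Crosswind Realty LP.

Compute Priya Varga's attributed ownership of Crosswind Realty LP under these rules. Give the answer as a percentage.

Chain via Slate Capital LLC (R1): 23% × 24% = 5.52% of Crosswind Realty LP.
Chain via Pinebrook Logistics SA (R1): 31% × 13% = 4.03% of Crosswind Realty LP.
Aggregating (R2): 5.52% + 4.03% = 9.55%.

9.55%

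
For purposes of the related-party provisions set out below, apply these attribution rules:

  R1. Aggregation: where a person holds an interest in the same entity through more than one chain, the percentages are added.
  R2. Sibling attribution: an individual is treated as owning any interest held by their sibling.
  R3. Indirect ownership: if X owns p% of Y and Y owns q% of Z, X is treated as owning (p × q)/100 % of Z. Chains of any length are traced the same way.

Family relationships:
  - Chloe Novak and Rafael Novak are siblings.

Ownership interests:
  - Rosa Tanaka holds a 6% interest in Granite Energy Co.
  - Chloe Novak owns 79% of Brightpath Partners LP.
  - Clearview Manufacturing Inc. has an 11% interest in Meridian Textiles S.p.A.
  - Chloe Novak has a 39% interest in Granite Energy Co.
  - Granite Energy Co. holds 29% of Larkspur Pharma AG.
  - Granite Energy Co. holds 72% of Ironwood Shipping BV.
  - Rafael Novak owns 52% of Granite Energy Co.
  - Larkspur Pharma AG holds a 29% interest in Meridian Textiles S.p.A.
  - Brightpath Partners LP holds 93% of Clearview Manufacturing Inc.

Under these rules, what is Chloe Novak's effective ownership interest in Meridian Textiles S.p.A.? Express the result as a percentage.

By sibling attribution (R2), Chloe Novak is treated as also owning Rafael Novak's interest in Granite Energy Co, giving 39% + 52% = 91%.
Chain via Brightpath Partners LP → Clearview Manufacturing Inc. (R3): 79% × 93% × 11% = 8.0817% of Meridian Textiles S.p.A.
Chain via Granite Energy Co. → Larkspur Pharma AG (R3): 91% × 29% × 29% = 7.6531% of Meridian Textiles S.p.A.
Aggregating (R1): 8.0817% + 7.6531% = 15.7348%.

15.7348%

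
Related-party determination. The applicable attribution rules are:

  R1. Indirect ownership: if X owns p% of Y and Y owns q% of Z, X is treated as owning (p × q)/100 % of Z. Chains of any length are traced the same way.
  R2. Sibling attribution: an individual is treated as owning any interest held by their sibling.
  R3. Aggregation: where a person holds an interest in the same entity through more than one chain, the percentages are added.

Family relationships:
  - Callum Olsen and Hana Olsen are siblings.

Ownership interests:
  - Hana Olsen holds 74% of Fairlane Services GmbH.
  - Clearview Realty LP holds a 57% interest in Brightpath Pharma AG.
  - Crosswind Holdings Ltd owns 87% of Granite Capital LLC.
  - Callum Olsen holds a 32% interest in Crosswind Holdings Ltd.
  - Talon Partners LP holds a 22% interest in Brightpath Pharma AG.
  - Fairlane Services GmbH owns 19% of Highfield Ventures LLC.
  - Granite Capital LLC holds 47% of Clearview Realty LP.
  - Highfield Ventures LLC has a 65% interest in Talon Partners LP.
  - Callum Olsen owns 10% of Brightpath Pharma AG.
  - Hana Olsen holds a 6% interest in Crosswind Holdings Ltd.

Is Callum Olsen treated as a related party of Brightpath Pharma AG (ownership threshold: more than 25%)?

No

By sibling attribution (R2), Callum Olsen is treated as also owning Hana Olsen's interest in Crosswind Holdings Ltd, giving 32% + 6% = 38%.
By sibling attribution (R2), Callum Olsen is treated as owning Hana Olsen's 74% interest in Fairlane Services GmbH.
Chain via Crosswind Holdings Ltd → Granite Capital LLC → Clearview Realty LP (R1): 38% × 87% × 47% × 57% = 8.856774% of Brightpath Pharma AG.
Direct interest in Brightpath Pharma AG: 10%.
Chain via Fairlane Services GmbH → Highfield Ventures LLC → Talon Partners LP (R1): 74% × 19% × 65% × 22% = 2.01058% of Brightpath Pharma AG.
Aggregating (R3): 8.856774% + 10% + 2.01058% = 20.867354%.
20.867354% does not exceed the 25% threshold, so Callum is not a related party to Brightpath Pharma AG.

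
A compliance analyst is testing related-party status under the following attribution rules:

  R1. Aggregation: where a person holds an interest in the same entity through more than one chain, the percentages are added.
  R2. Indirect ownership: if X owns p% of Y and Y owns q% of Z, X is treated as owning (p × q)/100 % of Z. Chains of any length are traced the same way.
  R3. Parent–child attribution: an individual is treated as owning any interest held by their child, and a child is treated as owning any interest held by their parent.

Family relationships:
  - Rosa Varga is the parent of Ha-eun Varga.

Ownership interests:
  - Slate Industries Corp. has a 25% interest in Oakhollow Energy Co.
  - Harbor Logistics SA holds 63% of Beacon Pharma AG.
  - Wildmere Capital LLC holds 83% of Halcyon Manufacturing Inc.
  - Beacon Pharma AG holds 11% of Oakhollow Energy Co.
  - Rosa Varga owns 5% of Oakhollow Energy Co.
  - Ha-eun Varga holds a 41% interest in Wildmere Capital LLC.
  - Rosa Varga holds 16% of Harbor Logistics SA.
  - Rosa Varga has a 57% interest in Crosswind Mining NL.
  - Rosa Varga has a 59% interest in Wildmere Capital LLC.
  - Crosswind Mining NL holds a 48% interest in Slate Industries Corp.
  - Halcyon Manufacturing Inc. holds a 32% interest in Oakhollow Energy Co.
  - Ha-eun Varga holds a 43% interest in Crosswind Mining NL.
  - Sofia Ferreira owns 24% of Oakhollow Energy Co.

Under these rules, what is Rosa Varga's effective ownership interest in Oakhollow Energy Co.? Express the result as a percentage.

44.6688%

By parent–child attribution (R3), Rosa Varga is treated as also owning Ha-eun Varga's interest in Wildmere Capital LLC, giving 59% + 41% = 100%.
By parent–child attribution (R3), Rosa Varga is treated as also owning Ha-eun Varga's interest in Crosswind Mining NL, giving 57% + 43% = 100%.
Chain via Wildmere Capital LLC → Halcyon Manufacturing Inc. (R2): 100% × 83% × 32% = 26.56% of Oakhollow Energy Co.
Chain via Crosswind Mining NL → Slate Industries Corp. (R2): 100% × 48% × 25% = 12% of Oakhollow Energy Co.
Chain via Harbor Logistics SA → Beacon Pharma AG (R2): 16% × 63% × 11% = 1.1088% of Oakhollow Energy Co.
Direct interest in Oakhollow Energy Co: 5%.
Aggregating (R1): 26.56% + 12% + 1.1088% + 5% = 44.6688%.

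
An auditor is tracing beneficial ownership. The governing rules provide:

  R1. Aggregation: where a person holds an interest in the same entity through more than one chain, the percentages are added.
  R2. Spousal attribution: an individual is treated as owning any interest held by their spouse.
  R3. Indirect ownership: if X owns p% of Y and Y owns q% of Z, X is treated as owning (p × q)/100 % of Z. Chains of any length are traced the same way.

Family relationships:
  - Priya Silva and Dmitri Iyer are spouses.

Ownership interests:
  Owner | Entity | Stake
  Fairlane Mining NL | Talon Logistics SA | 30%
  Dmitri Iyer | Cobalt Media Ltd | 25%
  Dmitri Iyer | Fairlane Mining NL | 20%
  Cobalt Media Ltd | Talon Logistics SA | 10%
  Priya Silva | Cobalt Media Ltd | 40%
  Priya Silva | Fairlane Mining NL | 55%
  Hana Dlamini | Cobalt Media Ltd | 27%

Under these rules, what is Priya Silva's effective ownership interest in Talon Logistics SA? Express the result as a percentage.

By spousal attribution (R2), Priya Silva is treated as also owning Dmitri Iyer's interest in Fairlane Mining NL, giving 55% + 20% = 75%.
By spousal attribution (R2), Priya Silva is treated as also owning Dmitri Iyer's interest in Cobalt Media Ltd, giving 40% + 25% = 65%.
Chain via Fairlane Mining NL (R3): 75% × 30% = 22.5% of Talon Logistics SA.
Chain via Cobalt Media Ltd (R3): 65% × 10% = 6.5% of Talon Logistics SA.
Aggregating (R1): 22.5% + 6.5% = 29%.

29%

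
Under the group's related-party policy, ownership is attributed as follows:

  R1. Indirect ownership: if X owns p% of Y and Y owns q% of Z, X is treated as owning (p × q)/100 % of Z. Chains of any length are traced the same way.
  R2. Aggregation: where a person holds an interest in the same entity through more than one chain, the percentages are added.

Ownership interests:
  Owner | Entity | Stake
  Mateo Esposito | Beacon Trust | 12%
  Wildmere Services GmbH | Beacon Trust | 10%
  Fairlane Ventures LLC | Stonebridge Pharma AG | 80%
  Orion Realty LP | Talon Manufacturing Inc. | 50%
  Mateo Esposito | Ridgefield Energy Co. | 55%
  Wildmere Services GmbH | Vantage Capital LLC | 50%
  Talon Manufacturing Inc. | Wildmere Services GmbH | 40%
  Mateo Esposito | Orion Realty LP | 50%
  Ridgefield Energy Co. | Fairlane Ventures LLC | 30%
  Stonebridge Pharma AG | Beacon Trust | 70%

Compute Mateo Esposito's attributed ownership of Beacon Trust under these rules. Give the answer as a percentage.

22.24%

Chain via Orion Realty LP → Talon Manufacturing Inc. → Wildmere Services GmbH (R1): 50% × 50% × 40% × 10% = 1% of Beacon Trust.
Chain via Ridgefield Energy Co. → Fairlane Ventures LLC → Stonebridge Pharma AG (R1): 55% × 30% × 80% × 70% = 9.24% of Beacon Trust.
Direct interest in Beacon Trust: 12%.
Aggregating (R2): 1% + 9.24% + 12% = 22.24%.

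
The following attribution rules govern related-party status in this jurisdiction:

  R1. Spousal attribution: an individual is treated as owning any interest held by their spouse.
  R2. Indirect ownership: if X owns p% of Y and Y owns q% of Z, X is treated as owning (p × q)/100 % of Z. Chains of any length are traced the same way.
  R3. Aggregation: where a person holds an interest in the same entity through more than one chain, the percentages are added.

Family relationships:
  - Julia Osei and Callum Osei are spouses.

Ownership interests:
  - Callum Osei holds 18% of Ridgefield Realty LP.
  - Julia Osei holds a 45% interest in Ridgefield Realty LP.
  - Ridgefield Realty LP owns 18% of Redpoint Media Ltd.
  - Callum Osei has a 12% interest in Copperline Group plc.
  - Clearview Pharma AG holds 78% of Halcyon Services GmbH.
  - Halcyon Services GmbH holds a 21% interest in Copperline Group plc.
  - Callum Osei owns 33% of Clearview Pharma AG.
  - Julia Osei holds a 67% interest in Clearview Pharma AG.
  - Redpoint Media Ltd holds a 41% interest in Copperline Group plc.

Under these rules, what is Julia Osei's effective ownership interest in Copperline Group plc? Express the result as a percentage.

33.0294%

By spousal attribution (R1), Julia Osei is treated as also owning Callum Osei's interest in Ridgefield Realty LP, giving 45% + 18% = 63%.
By spousal attribution (R1), Julia Osei is treated as also owning Callum Osei's interest in Clearview Pharma AG, giving 67% + 33% = 100%.
By spousal attribution (R1), Julia Osei is treated as owning Callum Osei's 12% interest in Copperline Group plc.
Chain via Ridgefield Realty LP → Redpoint Media Ltd (R2): 63% × 18% × 41% = 4.6494% of Copperline Group plc.
Chain via Clearview Pharma AG → Halcyon Services GmbH (R2): 100% × 78% × 21% = 16.38% of Copperline Group plc.
Direct interest in Copperline Group plc: 12%.
Aggregating (R3): 4.6494% + 16.38% + 12% = 33.0294%.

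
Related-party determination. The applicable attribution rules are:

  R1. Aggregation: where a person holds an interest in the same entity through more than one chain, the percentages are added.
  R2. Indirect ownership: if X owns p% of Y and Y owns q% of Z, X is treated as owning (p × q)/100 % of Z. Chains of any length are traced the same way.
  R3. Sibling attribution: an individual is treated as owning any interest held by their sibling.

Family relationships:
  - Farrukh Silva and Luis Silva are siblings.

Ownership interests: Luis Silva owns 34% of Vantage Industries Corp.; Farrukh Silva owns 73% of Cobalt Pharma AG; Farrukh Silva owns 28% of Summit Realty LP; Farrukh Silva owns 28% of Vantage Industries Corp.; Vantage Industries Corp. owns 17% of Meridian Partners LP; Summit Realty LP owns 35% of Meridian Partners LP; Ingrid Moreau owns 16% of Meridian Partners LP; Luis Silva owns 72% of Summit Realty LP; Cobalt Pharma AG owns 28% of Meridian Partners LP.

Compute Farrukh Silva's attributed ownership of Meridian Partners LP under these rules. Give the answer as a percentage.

65.98%

By sibling attribution (R3), Farrukh Silva is treated as also owning Luis Silva's interest in Summit Realty LP, giving 28% + 72% = 100%.
By sibling attribution (R3), Farrukh Silva is treated as also owning Luis Silva's interest in Vantage Industries Corp, giving 28% + 34% = 62%.
Chain via Summit Realty LP (R2): 100% × 35% = 35% of Meridian Partners LP.
Chain via Cobalt Pharma AG (R2): 73% × 28% = 20.44% of Meridian Partners LP.
Chain via Vantage Industries Corp. (R2): 62% × 17% = 10.54% of Meridian Partners LP.
Aggregating (R1): 35% + 20.44% + 10.54% = 65.98%.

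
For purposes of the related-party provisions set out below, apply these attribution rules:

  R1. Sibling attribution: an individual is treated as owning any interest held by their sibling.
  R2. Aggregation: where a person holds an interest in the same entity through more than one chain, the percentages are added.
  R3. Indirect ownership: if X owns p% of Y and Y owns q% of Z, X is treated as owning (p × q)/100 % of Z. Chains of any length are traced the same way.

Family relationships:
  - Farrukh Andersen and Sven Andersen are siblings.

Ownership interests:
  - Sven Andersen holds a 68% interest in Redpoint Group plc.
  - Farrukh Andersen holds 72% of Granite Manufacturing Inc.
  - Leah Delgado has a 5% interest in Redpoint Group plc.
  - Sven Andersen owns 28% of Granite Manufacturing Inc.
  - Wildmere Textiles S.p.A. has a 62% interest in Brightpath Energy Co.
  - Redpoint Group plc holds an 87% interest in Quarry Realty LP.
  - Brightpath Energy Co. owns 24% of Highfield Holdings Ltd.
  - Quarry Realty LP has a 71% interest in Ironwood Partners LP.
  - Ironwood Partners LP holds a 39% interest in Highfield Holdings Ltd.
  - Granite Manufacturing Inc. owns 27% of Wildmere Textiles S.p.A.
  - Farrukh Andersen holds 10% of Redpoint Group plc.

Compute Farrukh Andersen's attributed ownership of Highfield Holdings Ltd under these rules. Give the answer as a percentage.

22.808034%

By sibling attribution (R1), Farrukh Andersen is treated as also owning Sven Andersen's interest in Redpoint Group plc, giving 10% + 68% = 78%.
By sibling attribution (R1), Farrukh Andersen is treated as also owning Sven Andersen's interest in Granite Manufacturing Inc, giving 72% + 28% = 100%.
Chain via Redpoint Group plc → Quarry Realty LP → Ironwood Partners LP (R3): 78% × 87% × 71% × 39% = 18.790434% of Highfield Holdings Ltd.
Chain via Granite Manufacturing Inc. → Wildmere Textiles S.p.A. → Brightpath Energy Co. (R3): 100% × 27% × 62% × 24% = 4.0176% of Highfield Holdings Ltd.
Aggregating (R2): 18.790434% + 4.0176% = 22.808034%.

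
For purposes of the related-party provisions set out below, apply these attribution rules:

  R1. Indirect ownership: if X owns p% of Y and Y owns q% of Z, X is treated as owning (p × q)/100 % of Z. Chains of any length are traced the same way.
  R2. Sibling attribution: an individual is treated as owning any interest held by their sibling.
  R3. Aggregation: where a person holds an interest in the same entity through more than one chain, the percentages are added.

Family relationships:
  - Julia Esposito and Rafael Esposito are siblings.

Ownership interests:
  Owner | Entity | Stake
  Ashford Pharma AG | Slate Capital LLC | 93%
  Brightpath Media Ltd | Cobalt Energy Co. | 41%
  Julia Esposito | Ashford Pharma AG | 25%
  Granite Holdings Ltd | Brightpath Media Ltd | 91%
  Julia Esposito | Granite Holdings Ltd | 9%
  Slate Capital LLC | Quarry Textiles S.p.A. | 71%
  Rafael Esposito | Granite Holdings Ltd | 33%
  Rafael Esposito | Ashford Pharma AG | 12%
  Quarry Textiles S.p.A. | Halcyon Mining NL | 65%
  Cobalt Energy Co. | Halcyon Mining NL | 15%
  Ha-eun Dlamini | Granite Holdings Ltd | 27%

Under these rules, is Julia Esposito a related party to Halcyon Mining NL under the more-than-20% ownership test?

By sibling attribution (R2), Julia Esposito is treated as also owning Rafael Esposito's interest in Granite Holdings Ltd, giving 9% + 33% = 42%.
By sibling attribution (R2), Julia Esposito is treated as also owning Rafael Esposito's interest in Ashford Pharma AG, giving 25% + 12% = 37%.
Chain via Granite Holdings Ltd → Brightpath Media Ltd → Cobalt Energy Co. (R1): 42% × 91% × 41% × 15% = 2.35053% of Halcyon Mining NL.
Chain via Ashford Pharma AG → Slate Capital LLC → Quarry Textiles S.p.A. (R1): 37% × 93% × 71% × 65% = 15.880215% of Halcyon Mining NL.
Aggregating (R3): 2.35053% + 15.880215% = 18.230745%.
18.230745% does not exceed the 20% threshold, so Julia is not a related party to Halcyon Mining NL.

No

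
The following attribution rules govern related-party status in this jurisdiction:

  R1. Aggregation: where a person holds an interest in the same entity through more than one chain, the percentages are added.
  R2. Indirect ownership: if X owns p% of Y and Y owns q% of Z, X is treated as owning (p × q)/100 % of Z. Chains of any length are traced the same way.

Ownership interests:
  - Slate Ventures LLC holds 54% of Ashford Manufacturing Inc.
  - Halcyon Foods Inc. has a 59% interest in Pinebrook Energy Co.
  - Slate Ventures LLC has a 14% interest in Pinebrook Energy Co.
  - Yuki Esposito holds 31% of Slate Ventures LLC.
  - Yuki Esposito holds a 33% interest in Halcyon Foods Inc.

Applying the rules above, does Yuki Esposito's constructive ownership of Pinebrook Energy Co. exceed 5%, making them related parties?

Yes

Chain via Halcyon Foods Inc. (R2): 33% × 59% = 19.47% of Pinebrook Energy Co.
Chain via Slate Ventures LLC (R2): 31% × 14% = 4.34% of Pinebrook Energy Co.
Aggregating (R1): 19.47% + 4.34% = 23.81%.
23.81% exceeds the 5% threshold, so Yuki is a related party to Pinebrook Energy Co.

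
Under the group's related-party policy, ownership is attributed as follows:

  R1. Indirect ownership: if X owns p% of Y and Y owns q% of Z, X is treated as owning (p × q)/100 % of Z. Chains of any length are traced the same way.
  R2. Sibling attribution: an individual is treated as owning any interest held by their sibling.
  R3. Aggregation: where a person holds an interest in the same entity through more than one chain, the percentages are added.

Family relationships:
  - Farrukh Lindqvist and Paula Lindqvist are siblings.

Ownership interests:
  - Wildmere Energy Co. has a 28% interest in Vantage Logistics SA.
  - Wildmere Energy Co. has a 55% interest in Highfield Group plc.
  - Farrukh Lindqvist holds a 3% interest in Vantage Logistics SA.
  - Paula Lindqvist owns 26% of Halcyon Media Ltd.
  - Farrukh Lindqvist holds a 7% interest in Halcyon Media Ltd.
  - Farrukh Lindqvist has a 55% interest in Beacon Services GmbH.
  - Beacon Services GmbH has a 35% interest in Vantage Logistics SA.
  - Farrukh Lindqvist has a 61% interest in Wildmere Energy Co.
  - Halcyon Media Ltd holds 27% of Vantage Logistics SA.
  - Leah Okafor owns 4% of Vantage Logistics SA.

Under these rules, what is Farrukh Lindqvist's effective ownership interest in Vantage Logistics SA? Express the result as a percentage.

48.24%

By sibling attribution (R2), Farrukh Lindqvist is treated as also owning Paula Lindqvist's interest in Halcyon Media Ltd, giving 7% + 26% = 33%.
Chain via Beacon Services GmbH (R1): 55% × 35% = 19.25% of Vantage Logistics SA.
Chain via Wildmere Energy Co. (R1): 61% × 28% = 17.08% of Vantage Logistics SA.
Chain via Halcyon Media Ltd (R1): 33% × 27% = 8.91% of Vantage Logistics SA.
Direct interest in Vantage Logistics SA: 3%.
Aggregating (R3): 19.25% + 17.08% + 8.91% + 3% = 48.24%.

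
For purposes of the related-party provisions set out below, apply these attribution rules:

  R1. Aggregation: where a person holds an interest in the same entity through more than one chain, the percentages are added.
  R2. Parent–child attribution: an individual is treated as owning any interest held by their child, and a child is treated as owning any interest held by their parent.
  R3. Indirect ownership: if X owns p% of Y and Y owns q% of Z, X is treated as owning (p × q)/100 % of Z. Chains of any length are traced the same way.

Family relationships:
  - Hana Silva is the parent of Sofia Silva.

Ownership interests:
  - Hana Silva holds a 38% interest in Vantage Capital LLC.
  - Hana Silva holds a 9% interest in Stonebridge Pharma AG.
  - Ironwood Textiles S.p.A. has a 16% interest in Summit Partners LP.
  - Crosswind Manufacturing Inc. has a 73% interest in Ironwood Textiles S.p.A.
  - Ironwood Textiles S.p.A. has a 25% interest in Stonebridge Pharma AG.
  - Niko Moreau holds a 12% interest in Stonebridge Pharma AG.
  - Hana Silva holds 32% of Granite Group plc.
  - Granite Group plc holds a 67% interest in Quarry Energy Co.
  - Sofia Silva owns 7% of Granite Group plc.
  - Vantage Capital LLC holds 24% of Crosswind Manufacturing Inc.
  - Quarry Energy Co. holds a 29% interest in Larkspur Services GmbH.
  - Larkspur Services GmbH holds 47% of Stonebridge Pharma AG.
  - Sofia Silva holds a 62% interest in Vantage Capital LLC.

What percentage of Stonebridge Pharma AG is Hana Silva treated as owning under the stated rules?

By parent–child attribution (R2), Hana Silva is treated as also owning Sofia Silva's interest in Granite Group plc, giving 32% + 7% = 39%.
By parent–child attribution (R2), Hana Silva is treated as also owning Sofia Silva's interest in Vantage Capital LLC, giving 38% + 62% = 100%.
Chain via Granite Group plc → Quarry Energy Co. → Larkspur Services GmbH (R3): 39% × 67% × 29% × 47% = 3.561519% of Stonebridge Pharma AG.
Chain via Vantage Capital LLC → Crosswind Manufacturing Inc. → Ironwood Textiles S.p.A. (R3): 100% × 24% × 73% × 25% = 4.38% of Stonebridge Pharma AG.
Direct interest in Stonebridge Pharma AG: 9%.
Aggregating (R1): 3.561519% + 4.38% + 9% = 16.941519%.

16.941519%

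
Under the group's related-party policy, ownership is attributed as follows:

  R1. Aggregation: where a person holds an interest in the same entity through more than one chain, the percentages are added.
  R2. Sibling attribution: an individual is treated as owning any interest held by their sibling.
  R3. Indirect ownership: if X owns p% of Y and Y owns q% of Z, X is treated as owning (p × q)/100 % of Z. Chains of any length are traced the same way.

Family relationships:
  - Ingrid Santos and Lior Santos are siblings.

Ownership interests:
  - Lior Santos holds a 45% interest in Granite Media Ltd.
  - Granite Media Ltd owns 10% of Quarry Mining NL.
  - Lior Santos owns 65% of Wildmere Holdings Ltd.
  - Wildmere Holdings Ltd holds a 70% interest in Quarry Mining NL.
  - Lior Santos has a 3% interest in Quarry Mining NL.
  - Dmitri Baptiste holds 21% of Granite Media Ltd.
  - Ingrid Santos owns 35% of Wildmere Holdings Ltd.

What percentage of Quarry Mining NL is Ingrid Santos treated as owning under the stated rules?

By sibling attribution (R2), Ingrid Santos is treated as also owning Lior Santos's interest in Wildmere Holdings Ltd, giving 35% + 65% = 100%.
By sibling attribution (R2), Ingrid Santos is treated as owning Lior Santos's 45% interest in Granite Media Ltd.
By sibling attribution (R2), Ingrid Santos is treated as owning Lior Santos's 3% interest in Quarry Mining NL.
Chain via Wildmere Holdings Ltd (R3): 100% × 70% = 70% of Quarry Mining NL.
Chain via Granite Media Ltd (R3): 45% × 10% = 4.5% of Quarry Mining NL.
Direct interest in Quarry Mining NL: 3%.
Aggregating (R1): 70% + 4.5% + 3% = 77.5%.

77.5%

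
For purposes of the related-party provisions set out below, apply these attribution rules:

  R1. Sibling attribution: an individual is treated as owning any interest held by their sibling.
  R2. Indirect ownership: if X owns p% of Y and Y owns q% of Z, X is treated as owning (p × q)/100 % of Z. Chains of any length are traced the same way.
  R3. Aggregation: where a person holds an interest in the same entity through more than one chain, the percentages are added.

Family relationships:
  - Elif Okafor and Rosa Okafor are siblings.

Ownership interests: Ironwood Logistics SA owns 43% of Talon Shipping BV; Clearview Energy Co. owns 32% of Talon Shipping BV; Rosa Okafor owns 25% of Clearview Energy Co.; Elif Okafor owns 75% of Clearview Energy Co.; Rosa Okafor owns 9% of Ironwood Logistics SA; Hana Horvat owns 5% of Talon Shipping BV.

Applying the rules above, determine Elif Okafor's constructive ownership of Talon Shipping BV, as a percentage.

35.87%

By sibling attribution (R1), Elif Okafor is treated as also owning Rosa Okafor's interest in Clearview Energy Co, giving 75% + 25% = 100%.
By sibling attribution (R1), Elif Okafor is treated as owning Rosa Okafor's 9% interest in Ironwood Logistics SA.
Chain via Clearview Energy Co. (R2): 100% × 32% = 32% of Talon Shipping BV.
Chain via Ironwood Logistics SA (R2): 9% × 43% = 3.87% of Talon Shipping BV.
Aggregating (R3): 32% + 3.87% = 35.87%.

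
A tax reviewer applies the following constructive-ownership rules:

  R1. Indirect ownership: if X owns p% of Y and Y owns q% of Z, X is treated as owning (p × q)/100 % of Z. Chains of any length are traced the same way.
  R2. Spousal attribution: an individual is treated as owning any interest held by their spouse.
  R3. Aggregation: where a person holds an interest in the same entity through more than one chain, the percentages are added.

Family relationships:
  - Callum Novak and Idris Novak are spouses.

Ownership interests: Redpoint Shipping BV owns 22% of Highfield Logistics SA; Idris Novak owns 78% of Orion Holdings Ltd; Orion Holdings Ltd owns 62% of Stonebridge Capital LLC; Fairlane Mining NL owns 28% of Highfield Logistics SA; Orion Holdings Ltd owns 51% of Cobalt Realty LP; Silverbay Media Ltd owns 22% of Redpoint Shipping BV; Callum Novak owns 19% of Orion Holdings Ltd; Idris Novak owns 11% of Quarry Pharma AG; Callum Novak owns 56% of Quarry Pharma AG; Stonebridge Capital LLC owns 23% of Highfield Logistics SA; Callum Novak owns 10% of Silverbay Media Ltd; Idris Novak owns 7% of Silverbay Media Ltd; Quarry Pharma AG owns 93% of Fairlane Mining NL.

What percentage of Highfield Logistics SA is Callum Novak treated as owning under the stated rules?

By spousal attribution (R2), Callum Novak is treated as also owning Idris Novak's interest in Quarry Pharma AG, giving 56% + 11% = 67%.
By spousal attribution (R2), Callum Novak is treated as also owning Idris Novak's interest in Orion Holdings Ltd, giving 19% + 78% = 97%.
By spousal attribution (R2), Callum Novak is treated as also owning Idris Novak's interest in Silverbay Media Ltd, giving 10% + 7% = 17%.
Chain via Quarry Pharma AG → Fairlane Mining NL (R1): 67% × 93% × 28% = 17.4468% of Highfield Logistics SA.
Chain via Orion Holdings Ltd → Stonebridge Capital LLC (R1): 97% × 62% × 23% = 13.8322% of Highfield Logistics SA.
Chain via Silverbay Media Ltd → Redpoint Shipping BV (R1): 17% × 22% × 22% = 0.8228% of Highfield Logistics SA.
Aggregating (R3): 17.4468% + 13.8322% + 0.8228% = 32.1018%.

32.1018%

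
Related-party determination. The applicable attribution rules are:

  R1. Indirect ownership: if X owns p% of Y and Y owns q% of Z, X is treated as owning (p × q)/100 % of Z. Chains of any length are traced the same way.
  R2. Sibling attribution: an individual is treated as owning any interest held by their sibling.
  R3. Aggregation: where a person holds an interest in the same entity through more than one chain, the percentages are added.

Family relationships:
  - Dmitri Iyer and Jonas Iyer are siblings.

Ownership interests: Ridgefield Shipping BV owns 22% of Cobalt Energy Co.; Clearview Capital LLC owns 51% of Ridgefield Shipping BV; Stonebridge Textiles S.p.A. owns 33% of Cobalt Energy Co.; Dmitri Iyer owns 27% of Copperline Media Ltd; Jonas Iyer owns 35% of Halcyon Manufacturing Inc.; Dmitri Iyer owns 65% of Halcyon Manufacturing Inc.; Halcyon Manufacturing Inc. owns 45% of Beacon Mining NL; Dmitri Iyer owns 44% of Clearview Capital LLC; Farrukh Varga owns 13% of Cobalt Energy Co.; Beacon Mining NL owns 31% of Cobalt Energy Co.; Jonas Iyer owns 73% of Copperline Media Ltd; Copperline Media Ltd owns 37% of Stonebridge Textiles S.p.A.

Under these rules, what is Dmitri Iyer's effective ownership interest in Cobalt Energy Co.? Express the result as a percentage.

By sibling attribution (R2), Dmitri Iyer is treated as also owning Jonas Iyer's interest in Copperline Media Ltd, giving 27% + 73% = 100%.
By sibling attribution (R2), Dmitri Iyer is treated as also owning Jonas Iyer's interest in Halcyon Manufacturing Inc, giving 65% + 35% = 100%.
Chain via Clearview Capital LLC → Ridgefield Shipping BV (R1): 44% × 51% × 22% = 4.9368% of Cobalt Energy Co.
Chain via Copperline Media Ltd → Stonebridge Textiles S.p.A. (R1): 100% × 37% × 33% = 12.21% of Cobalt Energy Co.
Chain via Halcyon Manufacturing Inc. → Beacon Mining NL (R1): 100% × 45% × 31% = 13.95% of Cobalt Energy Co.
Aggregating (R3): 4.9368% + 12.21% + 13.95% = 31.0968%.

31.0968%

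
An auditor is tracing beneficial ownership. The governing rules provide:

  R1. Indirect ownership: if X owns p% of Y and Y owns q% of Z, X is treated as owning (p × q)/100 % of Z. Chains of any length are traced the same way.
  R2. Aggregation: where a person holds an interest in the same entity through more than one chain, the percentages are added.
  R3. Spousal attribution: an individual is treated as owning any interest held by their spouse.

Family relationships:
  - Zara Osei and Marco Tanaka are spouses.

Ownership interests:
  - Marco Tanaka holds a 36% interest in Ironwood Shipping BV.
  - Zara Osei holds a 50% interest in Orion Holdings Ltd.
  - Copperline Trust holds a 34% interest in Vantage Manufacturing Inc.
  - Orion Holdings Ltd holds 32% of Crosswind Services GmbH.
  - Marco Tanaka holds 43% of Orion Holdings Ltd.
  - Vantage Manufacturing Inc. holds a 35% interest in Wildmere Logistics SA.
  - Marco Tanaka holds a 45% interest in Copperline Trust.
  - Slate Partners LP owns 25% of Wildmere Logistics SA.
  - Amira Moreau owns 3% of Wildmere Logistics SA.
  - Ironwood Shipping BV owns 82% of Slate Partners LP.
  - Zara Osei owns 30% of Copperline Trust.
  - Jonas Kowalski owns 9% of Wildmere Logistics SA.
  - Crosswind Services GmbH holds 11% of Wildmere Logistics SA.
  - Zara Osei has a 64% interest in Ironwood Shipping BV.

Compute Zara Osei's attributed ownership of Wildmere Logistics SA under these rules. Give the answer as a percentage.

32.6986%

By spousal attribution (R3), Zara Osei is treated as also owning Marco Tanaka's interest in Ironwood Shipping BV, giving 64% + 36% = 100%.
By spousal attribution (R3), Zara Osei is treated as also owning Marco Tanaka's interest in Copperline Trust, giving 30% + 45% = 75%.
By spousal attribution (R3), Zara Osei is treated as also owning Marco Tanaka's interest in Orion Holdings Ltd, giving 50% + 43% = 93%.
Chain via Ironwood Shipping BV → Slate Partners LP (R1): 100% × 82% × 25% = 20.5% of Wildmere Logistics SA.
Chain via Copperline Trust → Vantage Manufacturing Inc. (R1): 75% × 34% × 35% = 8.925% of Wildmere Logistics SA.
Chain via Orion Holdings Ltd → Crosswind Services GmbH (R1): 93% × 32% × 11% = 3.2736% of Wildmere Logistics SA.
Aggregating (R2): 20.5% + 8.925% + 3.2736% = 32.6986%.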